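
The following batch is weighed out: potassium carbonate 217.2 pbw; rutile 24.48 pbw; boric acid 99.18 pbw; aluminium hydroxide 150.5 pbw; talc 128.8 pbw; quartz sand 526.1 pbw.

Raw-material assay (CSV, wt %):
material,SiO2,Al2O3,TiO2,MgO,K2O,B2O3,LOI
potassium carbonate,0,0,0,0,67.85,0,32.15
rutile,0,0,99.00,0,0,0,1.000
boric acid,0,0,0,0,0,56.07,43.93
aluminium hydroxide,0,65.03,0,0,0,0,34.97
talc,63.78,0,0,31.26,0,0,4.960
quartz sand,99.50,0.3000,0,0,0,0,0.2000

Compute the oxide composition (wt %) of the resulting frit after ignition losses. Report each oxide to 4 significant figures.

All arithmetic carries exact precision at each step; intermediates appear (rounded to four significant digits) as written; each reported value takes exactly one rounding — derived quantities are re-derived from the weighed amounts at 972.5 pbw of glass in exact precision (net glass mass, ignition loss, the yield, the six compositions, the totals), exactly as shown in the question or the answer.
Mass of each oxide from the mix:
  SiO2: 128.8·0.6378 + 526.1·0.9950 = 605.6 pbw
  Al2O3: 150.5·0.6503 + 526.1·0.003000 = 99.45 pbw
  TiO2: 24.48·0.9900 = 24.24 pbw
  MgO: 128.8·0.3126 = 40.26 pbw
  K2O: 217.2·0.6785 = 147.4 pbw
  B2O3: 99.18·0.5607 = 55.61 pbw
LOI: 217.2·0.3215 + 24.48·0.01000 + 99.18·0.4393 + 150.5·0.3497 + 128.8·0.04960 + 526.1·0.002000 = 173.7 pbw
Glass = total batch minus LOI = 1146 − 173.7 = 972.5 pbw (matching Σ of the oxides)
percent share: oxide ÷ glass, ×100

Glass mass = 972.5 pbw (batch 1146 − LOI 173.7).
Composition: SiO2 62.27%, Al2O3 10.23%, TiO2 2.492%, MgO 4.140%, K2O 15.15%, B2O3 5.718%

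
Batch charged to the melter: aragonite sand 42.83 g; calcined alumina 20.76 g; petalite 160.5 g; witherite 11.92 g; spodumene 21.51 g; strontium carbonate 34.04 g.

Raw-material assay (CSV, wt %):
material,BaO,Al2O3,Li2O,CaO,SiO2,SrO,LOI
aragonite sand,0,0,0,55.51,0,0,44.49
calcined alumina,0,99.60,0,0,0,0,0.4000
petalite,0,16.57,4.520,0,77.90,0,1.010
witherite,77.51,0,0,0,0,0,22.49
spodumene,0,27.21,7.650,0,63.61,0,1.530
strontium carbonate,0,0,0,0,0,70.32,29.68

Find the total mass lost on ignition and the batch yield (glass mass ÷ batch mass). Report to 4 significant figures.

LOI loss = 33.87 g; glass = 257.7 g; yield = 88.38%

The working math holds exact precision through every step; mid-chain values are printed rounded off to 4 significant figures within the worked lines; a single rounding yields each reported figure; all derived quantities are carried in full float precision (totals, net glass mass, the yield, LOI, the six compositions) starting from the weights at 257.7 g of glass exactly as shown in the question or the answer.
Per-material ignition loss:
  aragonite sand: 42.83 × 0.4449 = 19.06 g
  calcined alumina: 20.76 × 0.004000 = 0.08304 g
  petalite: 160.5 × 0.01010 = 1.621 g
  witherite: 11.92 × 0.2249 = 2.681 g
  spodumene: 21.51 × 0.01530 = 0.3291 g
  strontium carbonate: 34.04 × 0.2968 = 10.10 g
Total LOI = 33.87 g
Glass = batch − LOI = 291.6 − 33.87 = 257.7 g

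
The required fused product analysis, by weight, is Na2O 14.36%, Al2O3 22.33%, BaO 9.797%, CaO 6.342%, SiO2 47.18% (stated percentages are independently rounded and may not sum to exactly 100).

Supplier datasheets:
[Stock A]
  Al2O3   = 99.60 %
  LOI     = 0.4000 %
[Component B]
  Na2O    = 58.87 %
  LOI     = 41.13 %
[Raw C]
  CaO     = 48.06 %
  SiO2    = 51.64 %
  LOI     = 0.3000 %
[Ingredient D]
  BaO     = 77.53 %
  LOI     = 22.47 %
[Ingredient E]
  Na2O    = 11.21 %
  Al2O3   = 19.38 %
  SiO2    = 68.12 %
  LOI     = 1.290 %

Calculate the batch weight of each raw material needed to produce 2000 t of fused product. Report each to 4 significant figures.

All arithmetic runs at full precision all the way through. Intermediates appear rounded off to 4 significant digits within the worked lines. Every reported value receives exactly one rounding — derived quantities are computed from the weighed amounts at 2000 t of glass at full float precision (the five compositions, net glass mass, the yield, LOI, the totals), as quoted within the problem or answer text.
Oxide mass targets, per 2000 t fused product:
  Na2O: 14.36% × 2000 = 287.2 t
  Al2O3: 22.33% × 2000 = 446.6 t
  BaO: 9.797% × 2000 = 195.9 t
  CaO: 6.342% × 2000 = 126.8 t
  SiO2: 47.18% × 2000 = 943.6 t
Oxide-by-oxide audit given the weights on record, on the stated basis (sums match the target masses once rounding is allowed for):
  Na2O: 262.2·0.5887 + 1185·0.1121 = 287.2 t (target 287.2 t)
  Al2O3: 217.8·0.9960 + 1185·0.1938 = 446.6 t (target 446.6 t)
  BaO: 252.7·0.7753 = 195.9 t (target 195.9 t)
  CaO: 263.9·0.4806 = 126.8 t (target 126.8 t)
  SiO2: 263.9·0.5164 + 1185·0.6812 = 943.5 t (target 943.6 t)
Glass mass check: net batch after ignition = 2000 t (oxide target masses add up to 2000 t; the stated basis being 2000 t — any gap is answer rounding).
Whole-batch sum: Σ batch = 2182 t; loss to ignition Σ batch·LOI = 181.6 t; the yield ratio, glass ÷ batch: 91.68%.

Batch per 2000 t fused product:
  Stock A: 217.8 t
  Component B: 262.2 t
  Raw C: 263.9 t
  Ingredient D: 252.7 t
  Ingredient E: 1185 t
Total batch = 2182 t; LOI loss = 181.6 t; yield = 91.68%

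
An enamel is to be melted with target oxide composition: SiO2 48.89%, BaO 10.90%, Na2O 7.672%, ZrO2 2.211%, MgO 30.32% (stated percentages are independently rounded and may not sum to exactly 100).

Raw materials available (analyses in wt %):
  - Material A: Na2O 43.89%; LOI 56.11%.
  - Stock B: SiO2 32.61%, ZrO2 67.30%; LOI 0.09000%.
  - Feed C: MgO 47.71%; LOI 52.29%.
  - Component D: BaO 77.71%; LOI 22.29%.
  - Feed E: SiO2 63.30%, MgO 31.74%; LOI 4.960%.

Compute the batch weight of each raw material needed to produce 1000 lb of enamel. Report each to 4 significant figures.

The intermediate values are shown with 4-significant-digit rounding on the page — all arithmetic carries exact precision from start to finish. A single rounding finalizes each reported figure — the derived quantities, including the five compositions, yield, net glass mass, the totals, ignition loss, are computed from the weighed amounts on 1000 lb of glass at full float precision, as written in the problem or the answer.
The oxide mass targets at 1000 lb enamel:
  SiO2: 48.89% × 1000 = 488.9 lb
  BaO: 10.90% × 1000 = 109.0 lb
  Na2O: 7.672% × 1000 = 76.72 lb
  ZrO2: 2.211% × 1000 = 22.11 lb
  MgO: 30.32% × 1000 = 303.2 lb
A balance pass over the oxides, given the weights on record, relative to the basis at hand (oxide sums agree with the targets inside rounding margins):
  SiO2: 32.85·0.3261 + 755.4·0.6330 = 488.9 lb (target 488.9 lb)
  BaO: 140.3·0.7771 = 109.0 lb (target 109.0 lb)
  Na2O: 174.8·0.4389 = 76.72 lb (target 76.72 lb)
  ZrO2: 32.85·0.6730 = 22.11 lb (target 22.11 lb)
  MgO: 132.9·0.4771 + 755.4·0.3174 = 303.2 lb (target 303.2 lb)
Consistency of the glass mass: the batch minus its LOI: 999.9 lb (the Σ of target masses is 999.9 lb; against the stated basis, 1000 lb — rounding explains the deltas).
Batch grand total — Σ batch = 1236 lb; loss to ignition Σ batch·LOI = 236.3 lb; yield, glass over the total, = 80.88%.

Batch per 1000 lb enamel:
  Material A: 174.8 lb
  Stock B: 32.85 lb
  Feed C: 132.9 lb
  Component D: 140.3 lb
  Feed E: 755.4 lb
Total batch = 1236 lb; LOI loss = 236.3 lb; yield = 80.88%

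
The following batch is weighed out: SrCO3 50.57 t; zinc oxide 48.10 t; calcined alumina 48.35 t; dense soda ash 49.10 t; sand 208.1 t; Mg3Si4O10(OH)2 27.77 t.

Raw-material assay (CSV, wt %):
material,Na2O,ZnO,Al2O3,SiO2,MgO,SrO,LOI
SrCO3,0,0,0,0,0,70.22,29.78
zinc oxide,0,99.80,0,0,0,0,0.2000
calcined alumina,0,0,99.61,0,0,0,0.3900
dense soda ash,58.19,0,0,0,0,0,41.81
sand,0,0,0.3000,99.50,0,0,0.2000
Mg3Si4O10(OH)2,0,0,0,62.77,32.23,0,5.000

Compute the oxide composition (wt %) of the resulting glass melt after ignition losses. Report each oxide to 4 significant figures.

Every computation keeps exact precision in all steps. Intermediates are displayed rounded off to 4 significant digits between the steps; every reported figure sees exactly one rounding — derived quantities are re-derived from the weighed amounts on 394.3 t of glass at full float precision (yield, the six compositions, ignition loss, the totals, net glass mass) precisely as stated by either problem or answer.
Mass of each oxide from the mix:
  Na2O: 49.10·0.5819 = 28.57 t
  ZnO: 48.10·0.9980 = 48.00 t
  Al2O3: 48.35·0.9961 + 208.1·0.003000 = 48.79 t
  SiO2: 208.1·0.9950 + 27.77·0.6277 = 224.5 t
  MgO: 27.77·0.3223 = 8.950 t
  SrO: 50.57·0.7022 = 35.51 t
LOI: 50.57·0.2978 + 48.10·0.002000 + 48.35·0.003900 + 49.10·0.4181 + 208.1·0.002000 + 27.77·0.05000 = 37.68 t
Resulting glass, batch − LOI: 432.0 − 37.68 = 394.3 t (equal to the oxide-mass sum)
wt %: oxide over glass, times 100

Glass mass = 394.3 t (batch 432.0 − LOI 37.68).
Composition: Na2O 7.246%, ZnO 12.17%, Al2O3 12.37%, SiO2 56.93%, MgO 2.270%, SrO 9.006%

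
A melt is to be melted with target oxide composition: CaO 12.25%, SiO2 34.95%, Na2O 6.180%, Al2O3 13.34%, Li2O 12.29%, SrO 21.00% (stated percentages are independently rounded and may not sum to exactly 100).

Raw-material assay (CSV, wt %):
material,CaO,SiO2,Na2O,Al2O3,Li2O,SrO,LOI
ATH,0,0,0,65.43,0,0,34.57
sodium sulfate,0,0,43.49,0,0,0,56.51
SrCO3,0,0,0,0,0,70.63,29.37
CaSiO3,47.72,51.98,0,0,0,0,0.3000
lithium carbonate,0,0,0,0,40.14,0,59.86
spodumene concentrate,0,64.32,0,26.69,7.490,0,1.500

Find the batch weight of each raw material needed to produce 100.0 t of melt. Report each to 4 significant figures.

Batch per 100.0 t melt:
  ATH: 6.685 t
  sodium sulfate: 14.21 t
  SrCO3: 29.73 t
  CaSiO3: 25.67 t
  lithium carbonate: 24.35 t
  spodumene concentrate: 33.59 t
Total batch = 134.2 t; LOI loss = 34.23 t; yield = 74.50%

Working values are shown, with 4-significant-figure rounding, when written out. All internal work carries full precision in every operation; every reported number undergoes a single rounding — derived quantities are recomputed from the weighed amounts at 100.0 t of glass at exact precision (glass mass, totals, LOI, the yield, six oxide percentages), as they appear in either problem or answer.
Per-oxide target masses for 100.0 t melt:
  CaO: 12.25% × 100.0 = 12.25 t
  SiO2: 34.95% × 100.0 = 34.95 t
  Na2O: 6.180% × 100.0 = 6.180 t
  Al2O3: 13.34% × 100.0 = 13.34 t
  Li2O: 12.29% × 100.0 = 12.29 t
  SrO: 21.00% × 100.0 = 21.00 t
Balance tally, oxide-wise, from the weights as reported, on the stated basis (every target is met by its sum modulo rounding of the values):
  CaO: 25.67·0.4772 = 12.25 t (target 12.25 t)
  SiO2: 25.67·0.5198 + 33.59·0.6432 = 34.95 t (target 34.95 t)
  Na2O: 14.21·0.4349 = 6.180 t (target 6.180 t)
  Al2O3: 6.685·0.6543 + 33.59·0.2669 = 13.34 t (target 13.34 t)
  Li2O: 24.35·0.4014 + 33.59·0.07490 = 12.29 t (target 12.29 t)
  SrO: 29.73·0.7063 = 21.00 t (target 21.00 t)
Glass-mass bookkeeping: whole batch net of LOI = 100.0 t (oxide target masses add up to 100.0 t; against the stated basis, 100.0 t — gaps are rounding artifacts).
Adding the batch up: Σ batch = 134.2 t; Σ batch·LOI gives LOI loss = 34.23 t; yield: glass divided by total = 74.50%.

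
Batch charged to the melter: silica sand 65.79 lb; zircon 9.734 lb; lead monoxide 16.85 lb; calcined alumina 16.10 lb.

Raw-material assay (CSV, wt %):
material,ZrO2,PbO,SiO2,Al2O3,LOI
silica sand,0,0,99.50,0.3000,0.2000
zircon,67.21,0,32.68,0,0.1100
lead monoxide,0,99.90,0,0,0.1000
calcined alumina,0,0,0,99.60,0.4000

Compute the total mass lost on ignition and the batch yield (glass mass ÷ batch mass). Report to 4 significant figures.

Each numeric step maintains full precision in all steps — working values are shown with 4-significant-figure rounding alongside each step; every reported number takes just one rounding; all derived quantities (yield, LOI, totals, glass mass, four oxide percentages) are rebuilt at full float precision using the weight values at 108.3 lb of glass, as quoted within the problem or answer text.
Ignition loss by material:
  silica sand: 65.79 × 0.002000 = 0.1316 lb
  zircon: 9.734 × 0.001100 = 0.01071 lb
  lead monoxide: 16.85 × 0.001000 = 0.01685 lb
  calcined alumina: 16.10 × 0.004000 = 0.06440 lb
Total LOI = 0.2235 lb
Glass = batch − LOI = 108.5 − 0.2235 = 108.3 lb

LOI loss = 0.2235 lb; glass = 108.3 lb; yield = 99.79%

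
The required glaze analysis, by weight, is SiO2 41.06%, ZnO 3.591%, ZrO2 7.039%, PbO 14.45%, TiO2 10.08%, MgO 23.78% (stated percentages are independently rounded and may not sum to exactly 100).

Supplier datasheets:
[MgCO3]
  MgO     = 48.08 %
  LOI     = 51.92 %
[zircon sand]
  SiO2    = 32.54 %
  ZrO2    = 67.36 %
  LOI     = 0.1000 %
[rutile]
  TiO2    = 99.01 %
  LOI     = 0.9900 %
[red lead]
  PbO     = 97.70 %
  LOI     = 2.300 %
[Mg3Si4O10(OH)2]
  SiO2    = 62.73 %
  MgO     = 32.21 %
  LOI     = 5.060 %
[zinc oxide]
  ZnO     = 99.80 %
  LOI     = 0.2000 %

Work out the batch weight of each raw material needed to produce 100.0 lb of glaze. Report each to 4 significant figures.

The whole derivation carries full float precision all the way through — values along the way are shown (rounded to 4 significant digits) alongside each step; a single rounding yields every reported value. Derived quantities (the yield, the six compositions, glass mass, ignition loss, the totals) are rebuilt from the batch weights for 100.0 lb of glass at full precision, as they appear in the question or the answer.
Per-oxide target masses for 100.0 lb glaze:
  SiO2: 41.06% × 100.0 = 41.06 lb
  ZnO: 3.591% × 100.0 = 3.591 lb
  ZrO2: 7.039% × 100.0 = 7.039 lb
  PbO: 14.45% × 100.0 = 14.45 lb
  TiO2: 10.08% × 100.0 = 10.08 lb
  MgO: 23.78% × 100.0 = 23.78 lb
Checking each oxide sum per the reported batch figures, at the basis given (each sum matches its target mass modulo rounding of the values):
  SiO2: 10.45·0.3254 + 60.03·0.6273 = 41.06 lb (target 41.06 lb)
  ZnO: 3.598·0.9980 = 3.591 lb (target 3.591 lb)
  ZrO2: 10.45·0.6736 = 7.039 lb (target 7.039 lb)
  PbO: 14.79·0.9770 = 14.45 lb (target 14.45 lb)
  TiO2: 10.18·0.9901 = 10.08 lb (target 10.08 lb)
  MgO: 9.241·0.4808 + 60.03·0.3221 = 23.78 lb (target 23.78 lb)
Consistency of the glass mass: net batch after ignition = 99.99 lb (targets for the oxides total 100.0 lb; stated basis 100.0 lb — a pure rounding effect).
Whole-batch sum: Σ batch = 108.3 lb; Σ batch·LOI gives LOI loss = 8.294 lb; as yield: glass ÷ batch → 92.34%.

Batch per 100.0 lb glaze:
  MgCO3: 9.241 lb
  zircon sand: 10.45 lb
  rutile: 10.18 lb
  red lead: 14.79 lb
  Mg3Si4O10(OH)2: 60.03 lb
  zinc oxide: 3.598 lb
Total batch = 108.3 lb; LOI loss = 8.294 lb; yield = 92.34%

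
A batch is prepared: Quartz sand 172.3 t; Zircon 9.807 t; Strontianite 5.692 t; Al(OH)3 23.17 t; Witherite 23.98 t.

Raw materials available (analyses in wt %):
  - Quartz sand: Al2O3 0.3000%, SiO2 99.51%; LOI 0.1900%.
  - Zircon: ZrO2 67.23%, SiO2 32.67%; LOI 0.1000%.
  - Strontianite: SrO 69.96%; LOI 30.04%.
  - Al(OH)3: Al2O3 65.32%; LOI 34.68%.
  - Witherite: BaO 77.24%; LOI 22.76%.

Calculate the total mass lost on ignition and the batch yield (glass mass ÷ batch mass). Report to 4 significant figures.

LOI loss = 15.54 t; glass = 219.4 t; yield = 93.39%

Every computation holds full precision through the solve; mid-chain values appear, with 4-significant-figure rounding, as written; each reported value is rounded just once. All derived quantities, including ignition loss, the totals, the yield, glass mass, five oxide percentages, are recomputed starting from the weights at 219.4 t of glass at exact precision as they appear in the problem or the answer.
Material-by-material LOI:
  Quartz sand: 172.3 × 0.001900 = 0.3274 t
  Zircon: 9.807 × 0.001000 = 0.009807 t
  Strontianite: 5.692 × 0.3004 = 1.710 t
  Al(OH)3: 23.17 × 0.3468 = 8.035 t
  Witherite: 23.98 × 0.2276 = 5.458 t
Total LOI = 15.54 t
Glass = batch − LOI = 234.9 − 15.54 = 219.4 t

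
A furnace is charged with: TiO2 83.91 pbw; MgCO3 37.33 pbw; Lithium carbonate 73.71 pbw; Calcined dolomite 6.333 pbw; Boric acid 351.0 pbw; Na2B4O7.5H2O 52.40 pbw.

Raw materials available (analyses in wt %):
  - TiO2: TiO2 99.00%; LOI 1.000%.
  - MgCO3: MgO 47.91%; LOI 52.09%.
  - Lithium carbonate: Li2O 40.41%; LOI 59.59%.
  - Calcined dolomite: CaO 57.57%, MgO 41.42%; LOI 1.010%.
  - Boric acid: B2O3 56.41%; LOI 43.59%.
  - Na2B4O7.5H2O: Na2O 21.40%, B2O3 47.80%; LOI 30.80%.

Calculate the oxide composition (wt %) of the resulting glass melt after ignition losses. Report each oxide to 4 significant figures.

Glass mass = 371.3 pbw (batch 604.7 − LOI 233.4).
Composition: CaO 0.9820%, TiO2 22.37%, Li2O 8.023%, Na2O 3.020%, B2O3 60.08%, MgO 5.524%

Every computation keeps exact precision from start to finish. Intermediates are displayed, rounded to four significant figures, within the worked lines; each reported value takes exactly one rounding; all derived quantities, including ignition loss, the totals, six oxide percentages, glass mass, the yield, are rebuilt from the weighed amounts on 371.3 pbw of glass at exact precision exactly as printed in the problem or the answer.
What the batch supplies per oxide:
  CaO: 6.333·0.5757 = 3.646 pbw
  TiO2: 83.91·0.9900 = 83.07 pbw
  Li2O: 73.71·0.4041 = 29.79 pbw
  Na2O: 52.40·0.2140 = 11.21 pbw
  B2O3: 351.0·0.5641 + 52.40·0.4780 = 223.0 pbw
  MgO: 37.33·0.4791 + 6.333·0.4142 = 20.51 pbw
LOI: 83.91·0.01000 + 37.33·0.5209 + 73.71·0.5959 + 6.333·0.01010 + 351.0·0.4359 + 52.40·0.3080 = 233.4 pbw
The glass mass, total less LOI, = 604.7 − 233.4 = 371.3 pbw (equal to the oxide-mass sum)
wt % = 100 × oxide mass / glass mass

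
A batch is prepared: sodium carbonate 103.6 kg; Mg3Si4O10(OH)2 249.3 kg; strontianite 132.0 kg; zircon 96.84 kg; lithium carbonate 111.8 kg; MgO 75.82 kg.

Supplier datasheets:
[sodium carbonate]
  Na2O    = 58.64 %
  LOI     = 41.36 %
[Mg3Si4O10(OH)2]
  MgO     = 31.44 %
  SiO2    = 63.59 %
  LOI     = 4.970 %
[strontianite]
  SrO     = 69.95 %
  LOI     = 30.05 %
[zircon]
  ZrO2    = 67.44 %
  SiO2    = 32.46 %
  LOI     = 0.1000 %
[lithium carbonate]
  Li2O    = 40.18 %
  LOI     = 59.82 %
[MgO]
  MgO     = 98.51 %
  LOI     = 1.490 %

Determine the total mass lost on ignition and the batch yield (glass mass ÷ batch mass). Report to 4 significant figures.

Working values appear, rounded to four significant figures, within the worked lines — the whole derivation runs at exact precision at all times; every reported figure includes exactly one rounding. All derived quantities, including the totals, LOI, net glass mass, six oxide percentages, the yield, are recomputed from the weighed amounts for 606.3 kg of glass in exact precision, as given in problem or answer.
Each material's LOI contribution:
  sodium carbonate: 103.6 × 0.4136 = 42.85 kg
  Mg3Si4O10(OH)2: 249.3 × 0.04970 = 12.39 kg
  strontianite: 132.0 × 0.3005 = 39.67 kg
  zircon: 96.84 × 0.001000 = 0.09684 kg
  lithium carbonate: 111.8 × 0.5982 = 66.88 kg
  MgO: 75.82 × 0.01490 = 1.130 kg
Total LOI = 163.0 kg
Glass = batch − LOI = 769.4 − 163.0 = 606.3 kg

LOI loss = 163.0 kg; glass = 606.3 kg; yield = 78.81%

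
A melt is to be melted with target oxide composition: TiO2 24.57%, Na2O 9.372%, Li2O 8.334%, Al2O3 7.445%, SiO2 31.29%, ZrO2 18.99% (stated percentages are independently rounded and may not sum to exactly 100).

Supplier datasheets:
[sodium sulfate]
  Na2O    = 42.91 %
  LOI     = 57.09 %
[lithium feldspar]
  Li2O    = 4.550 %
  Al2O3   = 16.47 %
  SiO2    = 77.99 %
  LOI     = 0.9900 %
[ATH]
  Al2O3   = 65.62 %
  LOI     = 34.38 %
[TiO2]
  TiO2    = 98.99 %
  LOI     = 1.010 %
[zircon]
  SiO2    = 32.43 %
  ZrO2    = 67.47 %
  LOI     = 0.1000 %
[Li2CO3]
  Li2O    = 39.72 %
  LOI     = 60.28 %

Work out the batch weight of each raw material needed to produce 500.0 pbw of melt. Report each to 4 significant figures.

Batch per 500.0 pbw melt:
  sodium sulfate: 109.2 pbw
  lithium feldspar: 142.1 pbw
  ATH: 21.07 pbw
  TiO2: 124.1 pbw
  zircon: 140.7 pbw
  Li2CO3: 88.63 pbw
Total batch = 625.8 pbw; LOI loss = 125.8 pbw; yield = 79.90%

Mid-chain values are printed with 4-significant-digit rounding at each printed step — every computation carries exact precision from start to finish. Every reported figure receives exactly one rounding; derived quantities are rebuilt starting from the weights on 500.0 pbw of glass at exact precision (six oxide percentages, yield, totals, net glass mass, ignition loss), as given in the question or the answer.
Per-oxide target masses for 500.0 pbw melt:
  TiO2: 24.57% × 500.0 = 122.8 pbw
  Na2O: 9.372% × 500.0 = 46.86 pbw
  Li2O: 8.334% × 500.0 = 41.67 pbw
  Al2O3: 7.445% × 500.0 = 37.22 pbw
  SiO2: 31.29% × 500.0 = 156.4 pbw
  ZrO2: 18.99% × 500.0 = 94.95 pbw
Sums-versus-targets review given the weights on record, per the basis as stated (oxide sums agree with the targets given rounding of the digits):
  TiO2: 124.1·0.9899 = 122.8 pbw (target 122.8 pbw)
  Na2O: 109.2·0.4291 = 46.86 pbw (target 46.86 pbw)
  Li2O: 142.1·0.04550 + 88.63·0.3972 = 41.67 pbw (target 41.67 pbw)
  Al2O3: 142.1·0.1647 + 21.07·0.6562 = 37.23 pbw (target 37.22 pbw)
  SiO2: 142.1·0.7799 + 140.7·0.3243 = 156.5 pbw (target 156.4 pbw)
  ZrO2: 140.7·0.6747 = 94.93 pbw (target 94.95 pbw)
The glass-mass cross-check: whole batch net of LOI = 500.0 pbw (the targets, summed, come to 500.0 pbw; with the basis standing at 500.0 pbw — a pure rounding effect).
Summing the batch: Σ batch = 625.8 pbw; LOI removed, Σ of batch·LOI: 125.8 pbw; as yield: glass ÷ batch → 79.90%.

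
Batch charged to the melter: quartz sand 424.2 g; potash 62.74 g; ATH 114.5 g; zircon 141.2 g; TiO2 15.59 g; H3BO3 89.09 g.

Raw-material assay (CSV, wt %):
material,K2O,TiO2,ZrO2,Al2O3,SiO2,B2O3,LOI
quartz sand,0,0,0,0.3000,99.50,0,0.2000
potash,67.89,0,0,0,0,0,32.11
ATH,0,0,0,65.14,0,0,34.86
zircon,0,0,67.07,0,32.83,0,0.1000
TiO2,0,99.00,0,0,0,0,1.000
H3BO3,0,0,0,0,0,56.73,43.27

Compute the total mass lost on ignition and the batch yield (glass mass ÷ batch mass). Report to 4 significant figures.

LOI loss = 99.76 g; glass = 747.6 g; yield = 88.23%

Values along the way are shown, rounded to four significant digits, across the worked steps; every computation carries exact precision at all times — each reported value takes just one rounding. All derived quantities (ignition loss, totals, six oxide percentages, the yield, glass mass) are computed in full float precision from the weighed amounts for 747.6 g of glass precisely as stated by the problem or answer text.
Ignition loss by material:
  quartz sand: 424.2 × 0.002000 = 0.8484 g
  potash: 62.74 × 0.3211 = 20.15 g
  ATH: 114.5 × 0.3486 = 39.91 g
  zircon: 141.2 × 0.001000 = 0.1412 g
  TiO2: 15.59 × 0.01000 = 0.1559 g
  H3BO3: 89.09 × 0.4327 = 38.55 g
Total LOI = 99.76 g
Glass = batch − LOI = 847.3 − 99.76 = 747.6 g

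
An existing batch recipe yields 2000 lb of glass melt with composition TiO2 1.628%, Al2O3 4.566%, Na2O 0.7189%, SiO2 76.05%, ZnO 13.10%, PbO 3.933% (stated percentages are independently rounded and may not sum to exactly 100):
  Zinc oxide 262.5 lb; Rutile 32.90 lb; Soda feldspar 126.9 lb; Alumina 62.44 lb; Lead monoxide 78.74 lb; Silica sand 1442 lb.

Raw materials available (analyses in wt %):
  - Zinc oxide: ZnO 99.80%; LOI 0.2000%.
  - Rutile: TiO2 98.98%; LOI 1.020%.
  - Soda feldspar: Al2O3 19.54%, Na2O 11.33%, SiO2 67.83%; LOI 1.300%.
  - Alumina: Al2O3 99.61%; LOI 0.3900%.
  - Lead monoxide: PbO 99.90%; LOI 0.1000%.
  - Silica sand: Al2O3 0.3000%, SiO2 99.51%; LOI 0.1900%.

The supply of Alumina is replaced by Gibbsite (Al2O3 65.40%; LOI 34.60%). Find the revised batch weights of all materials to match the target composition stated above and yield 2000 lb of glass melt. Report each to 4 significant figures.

Revised batch per 2000 lb glass melt:
  Zinc oxide: 262.5 lb
  Rutile: 32.90 lb
  Soda feldspar: 126.9 lb
  Gibbsite: 95.10 lb
  Lead monoxide: 78.74 lb
  Silica sand: 1442 lb
Total batch = 2038 lb; LOI loss = 38.23 lb

In-progress results are shown (rounded to 4 significant digits) on the page — each numeric step maintains full float precision through every step — every reported figure is rounded a single time; derived quantities are computed in full float precision (LOI, yield, totals, glass mass, six oxide percentages) starting from the weights at 2000 lb of glass, precisely as stated by the problem or answer text.
Target masses of each oxide per 2000 lb glass melt:
  TiO2: 1.628% × 2000 = 32.56 lb
  Al2O3: 4.566% × 2000 = 91.32 lb
  Na2O: 0.7189% × 2000 = 14.38 lb
  SiO2: 76.05% × 2000 = 1521 lb
  ZnO: 13.10% × 2000 = 262.0 lb
  PbO: 3.933% × 2000 = 78.66 lb
Sums-versus-targets review given the weights on record, under the basis named above (each sum matches its target mass inside rounding margins):
  TiO2: 32.90·0.9898 = 32.56 lb (target 32.56 lb)
  Al2O3: 126.9·0.1954 + 95.10·0.6540 + 1442·0.003000 = 91.32 lb (target 91.32 lb)
  Na2O: 126.9·0.1133 = 14.38 lb (target 14.38 lb)
  SiO2: 126.9·0.6783 + 1442·0.9951 = 1521 lb (target 1521 lb)
  ZnO: 262.5·0.9980 = 262.0 lb (target 262.0 lb)
  PbO: 78.74·0.9990 = 78.66 lb (target 78.66 lb)
Glass mass check: batch total minus LOI = 2000 lb (per-oxide target masses sum to 2000 lb; stated basis 2000 lb — any gap is answer rounding).
Whole-batch sum: Σ batch = 2038 lb; loss to ignition Σ batch·LOI = 38.23 lb; glass ÷ batch gives a yield of 98.12%.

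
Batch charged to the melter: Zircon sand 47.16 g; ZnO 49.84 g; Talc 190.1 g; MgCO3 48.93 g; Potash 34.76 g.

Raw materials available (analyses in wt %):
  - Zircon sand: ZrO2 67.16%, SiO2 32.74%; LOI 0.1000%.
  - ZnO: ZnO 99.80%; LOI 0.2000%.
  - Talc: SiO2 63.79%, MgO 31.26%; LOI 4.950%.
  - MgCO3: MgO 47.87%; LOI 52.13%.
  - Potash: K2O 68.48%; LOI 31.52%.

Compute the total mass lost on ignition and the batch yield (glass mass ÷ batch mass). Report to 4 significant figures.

LOI loss = 46.02 g; glass = 324.8 g; yield = 87.59%

Each numeric step carries full float precision in all steps — working values are shown (rounded to four significant figures) in the printout. A single rounding finalizes each reported figure; derived quantities, which include glass mass, the yield, ignition loss, totals, five oxide percentages, are carried at exact precision, precisely as stated by the problem or the answer, starting from the weights for 324.8 g of glass.
Each material's LOI contribution:
  Zircon sand: 47.16 × 0.001000 = 0.04716 g
  ZnO: 49.84 × 0.002000 = 0.09968 g
  Talc: 190.1 × 0.04950 = 9.410 g
  MgCO3: 48.93 × 0.5213 = 25.51 g
  Potash: 34.76 × 0.3152 = 10.96 g
Total LOI = 46.02 g
Glass = batch − LOI = 370.8 − 46.02 = 324.8 g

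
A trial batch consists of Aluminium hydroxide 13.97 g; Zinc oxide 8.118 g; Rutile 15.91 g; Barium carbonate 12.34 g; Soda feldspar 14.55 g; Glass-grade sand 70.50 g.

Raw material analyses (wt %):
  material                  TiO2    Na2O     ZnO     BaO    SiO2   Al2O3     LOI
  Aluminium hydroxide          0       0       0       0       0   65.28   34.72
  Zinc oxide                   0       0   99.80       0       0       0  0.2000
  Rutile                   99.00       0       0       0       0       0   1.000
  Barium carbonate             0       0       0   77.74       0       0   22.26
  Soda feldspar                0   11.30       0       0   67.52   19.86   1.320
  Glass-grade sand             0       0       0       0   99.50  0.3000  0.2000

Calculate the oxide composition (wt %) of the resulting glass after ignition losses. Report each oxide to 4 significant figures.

The whole derivation runs at full float precision in all steps; the intermediate values are displayed (rounded to 4 significant figures) as written. Every reported figure is rounded just once; the derived quantities are re-derived starting from the weights for 127.3 g of glass in exact precision (LOI, totals, the yield, net glass mass, six oxide percentages), as given in either problem or answer.
Per-oxide mass from batch:
  TiO2: 15.91·0.9900 = 15.75 g
  Na2O: 14.55·0.1130 = 1.644 g
  ZnO: 8.118·0.9980 = 8.102 g
  BaO: 12.34·0.7774 = 9.593 g
  SiO2: 14.55·0.6752 + 70.50·0.9950 = 79.97 g
  Al2O3: 13.97·0.6528 + 14.55·0.1986 + 70.50·0.003000 = 12.22 g
LOI: 13.97·0.3472 + 8.118·0.002000 + 15.91·0.01000 + 12.34·0.2226 + 14.55·0.01320 + 70.50·0.002000 = 8.106 g
Glass mass = batch − LOI = 135.4 − 8.106 = 127.3 g (= the summed oxide contributions)
wt %: oxide over glass, times 100

Glass mass = 127.3 g (batch 135.4 − LOI 8.106).
Composition: TiO2 12.37%, Na2O 1.292%, ZnO 6.365%, BaO 7.537%, SiO2 62.83%, Al2O3 9.601%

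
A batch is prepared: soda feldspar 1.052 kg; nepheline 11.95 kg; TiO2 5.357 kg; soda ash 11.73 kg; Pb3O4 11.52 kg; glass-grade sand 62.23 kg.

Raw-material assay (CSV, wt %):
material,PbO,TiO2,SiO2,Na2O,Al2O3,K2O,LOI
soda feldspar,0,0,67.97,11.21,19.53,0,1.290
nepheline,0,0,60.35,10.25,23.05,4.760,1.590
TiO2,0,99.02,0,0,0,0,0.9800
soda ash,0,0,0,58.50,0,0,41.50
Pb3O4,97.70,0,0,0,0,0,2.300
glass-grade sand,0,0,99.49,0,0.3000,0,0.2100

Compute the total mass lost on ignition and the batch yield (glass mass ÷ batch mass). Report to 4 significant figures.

The working math maintains full float precision from first step to last — mid-chain values appear rounded to 4 significant digits alongside each step — a single rounding finalizes every reported figure — the derived quantities, which include the totals, net glass mass, six oxide percentages, yield, ignition loss, are carried at full float precision, precisely as stated by problem or answer, from the batch weights at 98.32 kg of glass.
Material-by-material LOI:
  soda feldspar: 1.052 × 0.01290 = 0.01357 kg
  nepheline: 11.95 × 0.01590 = 0.1900 kg
  TiO2: 5.357 × 0.009800 = 0.05250 kg
  soda ash: 11.73 × 0.4150 = 4.868 kg
  Pb3O4: 11.52 × 0.02300 = 0.2650 kg
  glass-grade sand: 62.23 × 0.002100 = 0.1307 kg
Total LOI = 5.520 kg
Glass = batch − LOI = 103.8 − 5.520 = 98.32 kg

LOI loss = 5.520 kg; glass = 98.32 kg; yield = 94.68%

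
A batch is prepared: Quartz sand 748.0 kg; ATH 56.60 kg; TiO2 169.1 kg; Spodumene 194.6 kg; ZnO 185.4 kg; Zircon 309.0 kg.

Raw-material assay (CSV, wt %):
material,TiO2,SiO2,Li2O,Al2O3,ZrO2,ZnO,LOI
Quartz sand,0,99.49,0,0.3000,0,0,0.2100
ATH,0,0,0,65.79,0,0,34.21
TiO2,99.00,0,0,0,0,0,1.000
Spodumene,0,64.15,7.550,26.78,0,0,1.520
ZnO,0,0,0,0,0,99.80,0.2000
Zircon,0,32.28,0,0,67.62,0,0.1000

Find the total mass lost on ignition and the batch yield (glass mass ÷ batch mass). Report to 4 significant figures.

Mid-chain values are shown rounded to four significant digits between the steps. Each numeric step maintains full precision all the way through — every reported figure includes exactly one rounding. The derived quantities (the yield, the six compositions, totals, glass mass, LOI) are re-derived in exact precision starting from the weights for 1636 kg of glass as given in problem or answer.
Material-by-material LOI:
  Quartz sand: 748.0 × 0.002100 = 1.571 kg
  ATH: 56.60 × 0.3421 = 19.36 kg
  TiO2: 169.1 × 0.01000 = 1.691 kg
  Spodumene: 194.6 × 0.01520 = 2.958 kg
  ZnO: 185.4 × 0.002000 = 0.3708 kg
  Zircon: 309.0 × 0.001000 = 0.3090 kg
Total LOI = 26.26 kg
Glass = batch − LOI = 1663 − 26.26 = 1636 kg

LOI loss = 26.26 kg; glass = 1636 kg; yield = 98.42%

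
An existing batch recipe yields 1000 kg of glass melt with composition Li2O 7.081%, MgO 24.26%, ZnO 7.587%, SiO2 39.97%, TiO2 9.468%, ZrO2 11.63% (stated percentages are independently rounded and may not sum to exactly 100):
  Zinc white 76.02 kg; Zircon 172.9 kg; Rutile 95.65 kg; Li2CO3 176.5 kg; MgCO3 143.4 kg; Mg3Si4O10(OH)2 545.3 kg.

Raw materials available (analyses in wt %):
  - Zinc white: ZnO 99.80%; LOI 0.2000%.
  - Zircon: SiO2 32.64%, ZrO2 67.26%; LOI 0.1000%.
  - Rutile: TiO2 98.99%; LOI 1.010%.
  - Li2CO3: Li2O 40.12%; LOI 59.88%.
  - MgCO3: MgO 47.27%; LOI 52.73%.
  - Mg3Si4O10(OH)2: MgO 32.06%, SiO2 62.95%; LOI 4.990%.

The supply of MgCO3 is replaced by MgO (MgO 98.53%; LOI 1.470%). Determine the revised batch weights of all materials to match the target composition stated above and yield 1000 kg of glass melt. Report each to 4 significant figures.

Revised batch per 1000 kg glass melt:
  Zinc white: 76.02 kg
  Zircon: 172.9 kg
  Rutile: 95.65 kg
  Li2CO3: 176.5 kg
  MgO: 68.79 kg
  Mg3Si4O10(OH)2: 545.3 kg
Total batch = 1135 kg; LOI loss = 135.2 kg

Mid-chain values appear (rounded to four significant figures) on the page — full precision is kept through every step; each reported value is rounded once only — the derived quantities are recomputed in full precision (the six compositions, yield, net glass mass, the totals, ignition loss) using the weight values at 1000 kg of glass exactly as printed in the problem or the answer.
Per-oxide target masses for 1000 kg glass melt:
  Li2O: 7.081% × 1000 = 70.81 kg
  MgO: 24.26% × 1000 = 242.6 kg
  ZnO: 7.587% × 1000 = 75.87 kg
  SiO2: 39.97% × 1000 = 399.7 kg
  TiO2: 9.468% × 1000 = 94.68 kg
  ZrO2: 11.63% × 1000 = 116.3 kg
Sums-versus-targets review from the weights as reported, for the quoted basis mass (delivered sums recover each target modulo rounding of the values):
  Li2O: 176.5·0.4012 = 70.81 kg (target 70.81 kg)
  MgO: 68.79·0.9853 + 545.3·0.3206 = 242.6 kg (target 242.6 kg)
  ZnO: 76.02·0.9980 = 75.87 kg (target 75.87 kg)
  SiO2: 172.9·0.3264 + 545.3·0.6295 = 399.7 kg (target 399.7 kg)
  TiO2: 95.65·0.9899 = 94.68 kg (target 94.68 kg)
  ZrO2: 172.9·0.6726 = 116.3 kg (target 116.3 kg)
The glass-mass cross-check: whole batch net of LOI = 1000 kg (per-oxide target masses sum to 1000 kg; basis as stated: 1000 kg — a pure rounding effect).
Batch grand total — Σ batch = 1135 kg; LOI loss = Σ batch·LOI = 135.2 kg; glass ÷ batch gives a yield of 88.09%.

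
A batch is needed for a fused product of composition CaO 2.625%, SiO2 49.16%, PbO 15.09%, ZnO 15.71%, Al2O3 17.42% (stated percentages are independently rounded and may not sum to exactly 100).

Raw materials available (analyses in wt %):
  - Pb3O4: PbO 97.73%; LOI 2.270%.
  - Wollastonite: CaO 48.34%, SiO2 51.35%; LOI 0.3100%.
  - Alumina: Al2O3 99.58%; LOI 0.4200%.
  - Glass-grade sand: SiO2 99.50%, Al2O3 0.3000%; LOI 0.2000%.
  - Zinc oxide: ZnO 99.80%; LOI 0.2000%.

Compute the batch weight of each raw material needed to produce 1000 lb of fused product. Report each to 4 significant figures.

Batch per 1000 lb fused product:
  Pb3O4: 154.4 lb
  Wollastonite: 54.30 lb
  Alumina: 173.5 lb
  Glass-grade sand: 466.0 lb
  Zinc oxide: 157.4 lb
Total batch = 1006 lb; LOI loss = 5.649 lb; yield = 99.44%

Every computation carries exact precision at each step; rounding to four significant figures governs every mid-chain value as printed; a single rounding yields every reported result. All derived quantities are recomputed at full float precision (the five compositions, yield, glass mass, the totals, LOI) from the batch weights at 1000 lb of glass, as quoted within the question or the answer.
Oxide-by-oxide targets in 1000 lb fused product:
  CaO: 2.625% × 1000 = 26.25 lb
  SiO2: 49.16% × 1000 = 491.6 lb
  PbO: 15.09% × 1000 = 150.9 lb
  ZnO: 15.71% × 1000 = 157.1 lb
  Al2O3: 17.42% × 1000 = 174.2 lb
A balance pass over the oxides, using the reported weights, on the stated basis (every target is met by its sum within answer rounding):
  CaO: 54.30·0.4834 = 26.25 lb (target 26.25 lb)
  SiO2: 54.30·0.5135 + 466.0·0.9950 = 491.6 lb (target 491.6 lb)
  PbO: 154.4·0.9773 = 150.9 lb (target 150.9 lb)
  ZnO: 157.4·0.9980 = 157.1 lb (target 157.1 lb)
  Al2O3: 173.5·0.9958 + 466.0·0.003000 = 174.2 lb (target 174.2 lb)
Mass balance on the glass: batch total minus LOI = 1000 lb (per-oxide target masses sum to 1000 lb; stated basis 1000 lb — deltas are rounding alone).
Total batch = Σ batch = 1006 lb; LOI removed, Σ of batch·LOI: 5.649 lb; yield, glass over the total, = 99.44%.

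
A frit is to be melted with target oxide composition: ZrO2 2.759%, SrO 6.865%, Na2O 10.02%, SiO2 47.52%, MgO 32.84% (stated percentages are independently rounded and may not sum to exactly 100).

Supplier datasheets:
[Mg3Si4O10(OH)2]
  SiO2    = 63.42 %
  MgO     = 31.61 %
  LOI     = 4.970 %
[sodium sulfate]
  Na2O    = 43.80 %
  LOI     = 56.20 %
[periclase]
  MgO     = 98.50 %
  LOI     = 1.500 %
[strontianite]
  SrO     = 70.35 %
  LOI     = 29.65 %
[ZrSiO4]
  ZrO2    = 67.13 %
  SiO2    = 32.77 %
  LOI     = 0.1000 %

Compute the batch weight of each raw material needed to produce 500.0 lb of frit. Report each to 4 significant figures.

Intermediates are printed with 4-significant-digit rounding as written — every computation holds full precision through every step. Exactly one rounding is applied to each reported result — the derived quantities, which include glass mass, the yield, ignition loss, the five compositions, the totals, are computed at full float precision, as given in the question or the answer, from the weighed amounts at 500.0 lb of glass.
Target oxide masses per 500.0 lb frit:
  ZrO2: 2.759% × 500.0 = 13.80 lb
  SrO: 6.865% × 500.0 = 34.33 lb
  Na2O: 10.02% × 500.0 = 50.10 lb
  SiO2: 47.52% × 500.0 = 237.6 lb
  MgO: 32.84% × 500.0 = 164.2 lb
Mass-balance tally per oxide with the batch weights as given, at the basis given (target by target, the sums agree once rounding is allowed for):
  ZrO2: 20.55·0.6713 = 13.80 lb (target 13.80 lb)
  SrO: 48.79·0.7035 = 34.32 lb (target 34.33 lb)
  Na2O: 114.4·0.4380 = 50.11 lb (target 50.10 lb)
  SiO2: 364.0·0.6342 + 20.55·0.3277 = 237.6 lb (target 237.6 lb)
  MgO: 364.0·0.3161 + 49.88·0.9850 = 164.2 lb (target 164.2 lb)
Auditing the glass mass value: total charge less LOI = 500.0 lb (targets for the oxides total 500.0 lb; with the basis standing at 500.0 lb — any gap is answer rounding).
Adding the batch up: Σ batch = 597.6 lb; loss to ignition Σ batch·LOI = 97.62 lb; yield: glass divided by total = 83.67%.

Batch per 500.0 lb frit:
  Mg3Si4O10(OH)2: 364.0 lb
  sodium sulfate: 114.4 lb
  periclase: 49.88 lb
  strontianite: 48.79 lb
  ZrSiO4: 20.55 lb
Total batch = 597.6 lb; LOI loss = 97.62 lb; yield = 83.67%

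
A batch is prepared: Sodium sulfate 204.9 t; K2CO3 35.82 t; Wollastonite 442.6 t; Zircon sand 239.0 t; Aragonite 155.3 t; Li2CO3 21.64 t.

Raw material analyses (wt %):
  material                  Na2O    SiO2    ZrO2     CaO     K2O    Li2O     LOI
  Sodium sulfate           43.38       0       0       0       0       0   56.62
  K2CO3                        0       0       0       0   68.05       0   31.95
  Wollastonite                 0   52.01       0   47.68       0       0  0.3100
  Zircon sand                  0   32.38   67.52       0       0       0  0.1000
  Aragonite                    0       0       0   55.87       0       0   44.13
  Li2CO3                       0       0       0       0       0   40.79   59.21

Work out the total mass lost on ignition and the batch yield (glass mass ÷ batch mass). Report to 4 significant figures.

The intermediate values appear, rounded to four significant digits, on the page — every computation keeps exact precision all the way through. Every reported value includes exactly one rounding. The derived quantities are recomputed in full float precision (net glass mass, yield, ignition loss, totals, six oxide percentages) starting from the weights on 888.8 t of glass as they appear in problem or answer.
Each material's LOI contribution:
  Sodium sulfate: 204.9 × 0.5662 = 116.0 t
  K2CO3: 35.82 × 0.3195 = 11.44 t
  Wollastonite: 442.6 × 0.003100 = 1.372 t
  Zircon sand: 239.0 × 0.001000 = 0.2390 t
  Aragonite: 155.3 × 0.4413 = 68.53 t
  Li2CO3: 21.64 × 0.5921 = 12.81 t
Total LOI = 210.4 t
Glass = batch − LOI = 1099 − 210.4 = 888.8 t

LOI loss = 210.4 t; glass = 888.8 t; yield = 80.86%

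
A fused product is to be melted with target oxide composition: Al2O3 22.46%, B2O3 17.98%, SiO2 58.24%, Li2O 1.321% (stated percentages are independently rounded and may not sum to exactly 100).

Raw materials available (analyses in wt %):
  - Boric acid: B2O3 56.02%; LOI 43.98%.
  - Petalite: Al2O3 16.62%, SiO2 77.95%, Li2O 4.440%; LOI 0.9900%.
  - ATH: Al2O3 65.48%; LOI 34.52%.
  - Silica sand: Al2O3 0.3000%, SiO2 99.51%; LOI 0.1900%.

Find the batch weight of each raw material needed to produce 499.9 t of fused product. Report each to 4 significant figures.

Batch per 499.9 t fused product:
  Boric acid: 160.4 t
  Petalite: 148.7 t
  ATH: 132.9 t
  Silica sand: 176.1 t
Total batch = 618.1 t; LOI loss = 118.2 t; yield = 80.87%

Full precision is kept all the way through; values along the way are displayed, rounded to 4 significant figures, in the printout; a single rounding finalizes each reported value. All derived quantities are rebuilt from the batch weights at 499.9 t of glass at exact precision (the yield, the four compositions, net glass mass, totals, LOI), exactly as printed in problem or answer.
The oxide mass targets at 499.9 t fused product:
  Al2O3: 22.46% × 499.9 = 112.3 t
  B2O3: 17.98% × 499.9 = 89.88 t
  SiO2: 58.24% × 499.9 = 291.1 t
  Li2O: 1.321% × 499.9 = 6.604 t
Balance tally, oxide-wise, applying the batch weights above, at the basis given (target by target, the sums agree once rounding is allowed for):
  Al2O3: 148.7·0.1662 + 132.9·0.6548 + 176.1·0.003000 = 112.3 t (target 112.3 t)
  B2O3: 160.4·0.5602 = 89.86 t (target 89.88 t)
  SiO2: 148.7·0.7795 + 176.1·0.9951 = 291.1 t (target 291.1 t)
  Li2O: 148.7·0.04440 = 6.602 t (target 6.604 t)
Consistency of the glass mass: batch Σ − ignition loss = 499.9 t (oxide target masses add up to 499.9 t; with the basis standing at 499.9 t — differing by rounding only).
Batch total: Σ batch = 618.1 t; LOI loss = Σ batch·LOI = 118.2 t; the yield ratio, glass ÷ batch: 80.87%.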